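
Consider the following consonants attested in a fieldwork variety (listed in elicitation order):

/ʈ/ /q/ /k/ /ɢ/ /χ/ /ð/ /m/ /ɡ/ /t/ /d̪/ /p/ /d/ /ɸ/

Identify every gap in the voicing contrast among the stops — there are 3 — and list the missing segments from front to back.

place of articulation  voiceless  voiced  
bilabial          p         —       
dental            —         d̪      
alveolar          t         d       
retroflex         ʈ         —       
velar             k         ɡ       
uvular            q         ɢ       
Gaps, from front to back: bilabial lacks voiced (/b/); dental lacks voiceless (/t̪/); retroflex lacks voiced (/ɖ/).

/b/, /t̪/, /ɖ/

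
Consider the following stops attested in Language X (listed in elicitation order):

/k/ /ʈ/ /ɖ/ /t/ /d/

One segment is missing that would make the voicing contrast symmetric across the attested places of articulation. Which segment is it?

/ɡ/

place of articulation  voiceless  voiced  
alveolar          t         d       
retroflex         ʈ         ɖ       
velar             k         —       
The velar row has no voiced member, so the gap is the voiced velar stop /ɡ/.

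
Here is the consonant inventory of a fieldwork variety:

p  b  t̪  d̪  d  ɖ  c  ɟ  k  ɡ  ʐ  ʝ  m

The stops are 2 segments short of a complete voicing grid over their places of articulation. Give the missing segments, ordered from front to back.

Voiceless: /p/ (bilabial), /t̪/ (dental), /c/ (palatal), /k/ (velar).
Voiced: /b/ (bilabial), /d̪/ (dental), /d/ (alveolar), /ɖ/ (retroflex), /ɟ/ (palatal), /ɡ/ (velar).
Gaps, from front to back: alveolar lacks voiceless (/t/); retroflex lacks voiceless (/ʈ/).

/t/, /ʈ/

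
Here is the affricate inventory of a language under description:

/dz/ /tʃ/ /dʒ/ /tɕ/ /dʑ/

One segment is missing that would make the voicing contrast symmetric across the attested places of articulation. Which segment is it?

/ts/

alveolar: voiceless —, voiced /dz/.
postalveolar: voiceless /tʃ/, voiced /dʒ/.
alveolo-palatal: voiceless /tɕ/, voiced /dʑ/.
The alveolar row has no voiceless member, so the gap is the voiceless alveolar affricate /ts/.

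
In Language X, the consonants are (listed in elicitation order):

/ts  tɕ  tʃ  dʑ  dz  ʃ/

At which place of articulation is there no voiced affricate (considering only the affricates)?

Voiceless: /ts/ (alveolar), /tʃ/ (postalveolar), /tɕ/ (alveolo-palatal).
Voiced: /dz/ (alveolar), /dʑ/ (alveolo-palatal).
Every place of articulation has a voiced member except postalveolar, where /dʒ/ would be expected.

postalveolar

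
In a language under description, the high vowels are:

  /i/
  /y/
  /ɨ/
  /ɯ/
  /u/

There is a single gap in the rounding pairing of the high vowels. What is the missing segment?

/ʉ/

Unrounded: /i/ (front), /ɨ/ (central), /ɯ/ (back).
Rounded: /y/ (front), /u/ (back).
The central row has no rounded member, so the gap is the central rounded vowel /ʉ/.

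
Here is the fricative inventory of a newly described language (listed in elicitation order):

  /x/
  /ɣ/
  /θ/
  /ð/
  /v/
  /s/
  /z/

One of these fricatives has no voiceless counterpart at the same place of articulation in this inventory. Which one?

/v/

Dental: /θ/ ~ /ð/
Alveolar: /s/ ~ /z/
Velar: /x/ ~ /ɣ/
Labiodental: only /v/ (voiced); no voiceless partner.
So /v/ is the unpaired segment.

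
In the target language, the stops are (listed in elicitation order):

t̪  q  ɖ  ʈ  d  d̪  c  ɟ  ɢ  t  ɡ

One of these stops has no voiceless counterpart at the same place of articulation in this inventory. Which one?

/ɡ/

Dental: /t̪/ ~ /d̪/
Alveolar: /t/ ~ /d/
Retroflex: /ʈ/ ~ /ɖ/
Palatal: /c/ ~ /ɟ/
Uvular: /q/ ~ /ɢ/
Velar: only /ɡ/ (voiced); no voiceless partner.
So /ɡ/ is the unpaired segment.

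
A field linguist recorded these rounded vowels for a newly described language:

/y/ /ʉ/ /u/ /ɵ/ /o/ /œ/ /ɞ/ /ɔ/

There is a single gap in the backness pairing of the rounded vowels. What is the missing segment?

/ø/

high: front /y/, central /ʉ/, back /u/.
high-mid: front —, central /ɵ/, back /o/.
low-mid: front /œ/, central /ɞ/, back /ɔ/.
The high-mid row has no front member, so the gap is the high-mid front rounded vowel /ø/.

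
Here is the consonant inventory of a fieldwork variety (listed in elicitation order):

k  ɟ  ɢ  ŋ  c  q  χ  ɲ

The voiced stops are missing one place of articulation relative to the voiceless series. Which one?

Voiceless: /c/ (palatal), /k/ (velar), /q/ (uvular).
Voiced: /ɟ/ (palatal), /ɢ/ (uvular).
Every place of articulation has a voiced member except velar, where /ɡ/ would be expected.

velar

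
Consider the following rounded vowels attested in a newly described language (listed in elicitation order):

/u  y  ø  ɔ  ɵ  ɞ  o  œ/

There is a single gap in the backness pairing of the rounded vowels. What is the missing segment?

high: front /y/, central —, back /u/.
high-mid: front /ø/, central /ɵ/, back /o/.
low-mid: front /œ/, central /ɞ/, back /ɔ/.
The high row has no central member, so the gap is the high central rounded vowel /ʉ/.

/ʉ/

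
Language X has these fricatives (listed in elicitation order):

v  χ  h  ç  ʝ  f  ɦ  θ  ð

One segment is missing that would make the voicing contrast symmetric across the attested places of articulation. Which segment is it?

/ʁ/

labiodental: voiceless /f/, voiced /v/.
dental: voiceless /θ/, voiced /ð/.
palatal: voiceless /ç/, voiced /ʝ/.
uvular: voiceless /χ/, voiced —.
glottal: voiceless /h/, voiced /ɦ/.
The uvular row has no voiced member, so the gap is the voiced uvular fricative /ʁ/.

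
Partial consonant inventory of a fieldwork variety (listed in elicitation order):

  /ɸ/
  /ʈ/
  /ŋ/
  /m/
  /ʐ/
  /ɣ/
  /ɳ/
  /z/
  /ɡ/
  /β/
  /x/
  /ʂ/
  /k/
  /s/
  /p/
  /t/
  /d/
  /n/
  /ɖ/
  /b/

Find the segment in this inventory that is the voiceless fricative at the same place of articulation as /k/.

/x/

/k/ is a voiceless velar stop.
The voiceless fricative at the same place is a voiceless velar fricative — in this inventory, /x/.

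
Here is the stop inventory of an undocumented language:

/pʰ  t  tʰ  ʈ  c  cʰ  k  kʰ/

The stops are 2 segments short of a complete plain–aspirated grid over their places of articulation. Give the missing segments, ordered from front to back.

/p/, /ʈʰ/

Plain: /t/ (alveolar), /ʈ/ (retroflex), /c/ (palatal), /k/ (velar).
Aspirated: /pʰ/ (bilabial), /tʰ/ (alveolar), /cʰ/ (palatal), /kʰ/ (velar).
Gaps, from front to back: bilabial lacks plain (/p/); retroflex lacks aspirated (/ʈʰ/).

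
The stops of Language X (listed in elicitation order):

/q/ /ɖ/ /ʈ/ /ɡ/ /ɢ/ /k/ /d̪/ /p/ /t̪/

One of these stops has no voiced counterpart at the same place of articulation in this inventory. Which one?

Dental: /t̪/ ~ /d̪/
Retroflex: /ʈ/ ~ /ɖ/
Velar: /k/ ~ /ɡ/
Uvular: /q/ ~ /ɢ/
Bilabial: only /p/ (voiceless); no voiced partner.
So /p/ is the unpaired segment.

/p/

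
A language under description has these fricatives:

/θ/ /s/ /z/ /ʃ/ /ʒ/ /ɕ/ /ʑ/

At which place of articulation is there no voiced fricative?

dental

place of articulation  voiceless  voiced  
dental            θ         —       
alveolar          s         z       
postalveolar      ʃ         ʒ       
alveolo-palatal   ɕ         ʑ       
Every place of articulation has a voiced member except dental, where /ð/ would be expected.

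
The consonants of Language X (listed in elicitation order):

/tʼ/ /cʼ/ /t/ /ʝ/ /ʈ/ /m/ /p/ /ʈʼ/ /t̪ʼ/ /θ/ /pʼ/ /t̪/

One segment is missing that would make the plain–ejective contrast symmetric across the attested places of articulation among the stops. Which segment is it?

/c/

bilabial: plain /p/, ejective /pʼ/.
dental: plain /t̪/, ejective /t̪ʼ/.
alveolar: plain /t/, ejective /tʼ/.
retroflex: plain /ʈ/, ejective /ʈʼ/.
palatal: plain —, ejective /cʼ/.
The palatal row has no plain member, so the gap is the plain palatal stop /c/.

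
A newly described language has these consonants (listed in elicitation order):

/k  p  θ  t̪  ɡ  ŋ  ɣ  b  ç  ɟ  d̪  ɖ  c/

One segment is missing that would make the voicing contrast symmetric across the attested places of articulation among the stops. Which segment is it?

bilabial: voiceless /p/, voiced /b/.
dental: voiceless /t̪/, voiced /d̪/.
retroflex: voiceless —, voiced /ɖ/.
palatal: voiceless /c/, voiced /ɟ/.
velar: voiceless /k/, voiced /ɡ/.
The retroflex row has no voiceless member, so the gap is the voiceless retroflex stop /ʈ/.

/ʈ/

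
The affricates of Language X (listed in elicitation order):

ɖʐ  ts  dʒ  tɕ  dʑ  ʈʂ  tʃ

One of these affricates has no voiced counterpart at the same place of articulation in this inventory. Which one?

/ts/

Postalveolar: /tʃ/ ~ /dʒ/
Retroflex: /ʈʂ/ ~ /ɖʐ/
Alveolo-palatal: /tɕ/ ~ /dʑ/
Alveolar: only /ts/ (voiceless); no voiced partner.
So /ts/ is the unpaired segment.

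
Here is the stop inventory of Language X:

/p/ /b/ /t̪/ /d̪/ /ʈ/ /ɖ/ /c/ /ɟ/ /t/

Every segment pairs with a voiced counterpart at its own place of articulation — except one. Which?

Bilabial: /p/ ~ /b/
Dental: /t̪/ ~ /d̪/
Retroflex: /ʈ/ ~ /ɖ/
Palatal: /c/ ~ /ɟ/
Alveolar: only /t/ (voiceless); no voiced partner.
So /t/ is the unpaired segment.

/t/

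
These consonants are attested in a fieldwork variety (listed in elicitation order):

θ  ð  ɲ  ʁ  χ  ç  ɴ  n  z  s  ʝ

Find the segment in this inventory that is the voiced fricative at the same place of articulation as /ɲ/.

/ɲ/ is a palatal nasal.
The voiced fricative at the same place is a voiced palatal fricative — in this inventory, /ʝ/.

/ʝ/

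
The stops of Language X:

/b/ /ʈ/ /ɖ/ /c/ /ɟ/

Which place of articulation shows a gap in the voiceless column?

bilabial: voiceless —, voiced /b/.
retroflex: voiceless /ʈ/, voiced /ɖ/.
palatal: voiceless /c/, voiced /ɟ/.
Every place of articulation has a voiceless member except bilabial, where /p/ would be expected.

bilabial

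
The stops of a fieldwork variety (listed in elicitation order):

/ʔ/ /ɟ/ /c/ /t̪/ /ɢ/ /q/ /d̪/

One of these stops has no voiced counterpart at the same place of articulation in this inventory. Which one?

Dental: /t̪/ ~ /d̪/
Palatal: /c/ ~ /ɟ/
Uvular: /q/ ~ /ɢ/
Glottal: only /ʔ/ (voiceless); no voiced partner.
So /ʔ/ is the unpaired segment.

/ʔ/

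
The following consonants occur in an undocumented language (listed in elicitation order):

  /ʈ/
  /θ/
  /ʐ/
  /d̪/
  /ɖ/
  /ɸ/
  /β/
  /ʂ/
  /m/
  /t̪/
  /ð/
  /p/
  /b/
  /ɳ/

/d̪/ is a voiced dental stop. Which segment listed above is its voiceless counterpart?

The voiceless counterpart is a voiceless dental stop — in this inventory, /t̪/.

/t̪/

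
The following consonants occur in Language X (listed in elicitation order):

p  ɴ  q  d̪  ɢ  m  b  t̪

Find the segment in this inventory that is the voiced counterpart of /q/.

/q/ is a voiceless uvular stop.
The voiced counterpart is a voiced uvular stop — in this inventory, /ɢ/.

/ɢ/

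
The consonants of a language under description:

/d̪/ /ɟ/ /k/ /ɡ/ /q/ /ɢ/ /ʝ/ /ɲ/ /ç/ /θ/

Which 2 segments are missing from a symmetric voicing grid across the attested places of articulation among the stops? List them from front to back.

/t̪/, /c/

place of articulation  voiceless  voiced  
dental            —         d̪      
palatal           —         ɟ       
velar             k         ɡ       
uvular            q         ɢ       
Gaps, from front to back: dental lacks voiceless (/t̪/); palatal lacks voiceless (/c/).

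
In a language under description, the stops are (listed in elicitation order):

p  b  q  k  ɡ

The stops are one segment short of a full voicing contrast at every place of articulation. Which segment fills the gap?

bilabial: voiceless /p/, voiced /b/.
velar: voiceless /k/, voiced /ɡ/.
uvular: voiceless /q/, voiced —.
The uvular row has no voiced member, so the gap is the voiced uvular stop /ɢ/.

/ɢ/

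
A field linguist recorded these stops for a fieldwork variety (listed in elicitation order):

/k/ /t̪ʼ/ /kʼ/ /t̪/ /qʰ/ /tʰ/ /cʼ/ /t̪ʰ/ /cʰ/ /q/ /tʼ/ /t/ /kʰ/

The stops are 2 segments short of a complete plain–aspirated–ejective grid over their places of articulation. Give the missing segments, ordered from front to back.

dental: plain /t̪/, aspirated /t̪ʰ/, ejective /t̪ʼ/.
alveolar: plain /t/, aspirated /tʰ/, ejective /tʼ/.
palatal: plain —, aspirated /cʰ/, ejective /cʼ/.
velar: plain /k/, aspirated /kʰ/, ejective /kʼ/.
uvular: plain /q/, aspirated /qʰ/, ejective —.
Gaps, from front to back: palatal lacks plain (/c/); uvular lacks ejective (/qʼ/).

/c/, /qʼ/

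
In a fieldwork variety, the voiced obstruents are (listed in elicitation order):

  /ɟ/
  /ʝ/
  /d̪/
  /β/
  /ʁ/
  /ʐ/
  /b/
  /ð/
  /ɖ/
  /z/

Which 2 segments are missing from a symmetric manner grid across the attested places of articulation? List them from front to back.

place of articulation  stop      fricative
bilabial          b         β       
dental            d̪        ð       
alveolar          —         z       
retroflex         ɖ         ʐ       
palatal           ɟ         ʝ       
uvular            —         ʁ       
Gaps, from front to back: alveolar lacks stop (/d/); uvular lacks stop (/ɢ/).

/d/, /ɢ/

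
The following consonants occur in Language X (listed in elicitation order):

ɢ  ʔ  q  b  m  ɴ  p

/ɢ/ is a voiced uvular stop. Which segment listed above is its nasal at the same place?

/ɴ/

The nasal at the same place is an uvular nasal — in this inventory, /ɴ/.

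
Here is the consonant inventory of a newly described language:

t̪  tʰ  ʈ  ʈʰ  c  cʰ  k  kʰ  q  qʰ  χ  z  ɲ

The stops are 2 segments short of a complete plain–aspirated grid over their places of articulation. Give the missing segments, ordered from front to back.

Plain: /t̪/ (dental), /ʈ/ (retroflex), /c/ (palatal), /k/ (velar), /q/ (uvular).
Aspirated: /tʰ/ (alveolar), /ʈʰ/ (retroflex), /cʰ/ (palatal), /kʰ/ (velar), /qʰ/ (uvular).
Gaps, from front to back: dental lacks aspirated (/t̪ʰ/); alveolar lacks plain (/t/).

/t̪ʰ/, /t/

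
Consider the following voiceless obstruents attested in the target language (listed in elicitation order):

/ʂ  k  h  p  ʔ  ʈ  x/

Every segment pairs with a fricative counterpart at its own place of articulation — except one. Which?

Retroflex: /ʈ/ ~ /ʂ/
Velar: /k/ ~ /x/
Glottal: /ʔ/ ~ /h/
Bilabial: only /p/ (stop); no fricative partner.
So /p/ is the unpaired segment.

/p/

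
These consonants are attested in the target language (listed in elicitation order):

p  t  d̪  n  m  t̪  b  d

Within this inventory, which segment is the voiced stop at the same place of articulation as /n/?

/d/

/n/ is an alveolar nasal.
The voiced stop at the same place is a voiced alveolar stop — in this inventory, /d/.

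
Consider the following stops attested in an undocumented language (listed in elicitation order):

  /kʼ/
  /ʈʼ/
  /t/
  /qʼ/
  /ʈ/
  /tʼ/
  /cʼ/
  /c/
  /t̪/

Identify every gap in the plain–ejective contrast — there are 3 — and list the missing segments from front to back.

/t̪ʼ/, /k/, /q/

dental: plain /t̪/, ejective —.
alveolar: plain /t/, ejective /tʼ/.
retroflex: plain /ʈ/, ejective /ʈʼ/.
palatal: plain /c/, ejective /cʼ/.
velar: plain —, ejective /kʼ/.
uvular: plain —, ejective /qʼ/.
Gaps, from front to back: dental lacks ejective (/t̪ʼ/); velar lacks plain (/k/); uvular lacks plain (/q/).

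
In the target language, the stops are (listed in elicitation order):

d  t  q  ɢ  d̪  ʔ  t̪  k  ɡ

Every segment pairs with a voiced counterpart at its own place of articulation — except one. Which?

Dental: /t̪/ ~ /d̪/
Alveolar: /t/ ~ /d/
Velar: /k/ ~ /ɡ/
Uvular: /q/ ~ /ɢ/
Glottal: only /ʔ/ (voiceless); no voiced partner.
So /ʔ/ is the unpaired segment.

/ʔ/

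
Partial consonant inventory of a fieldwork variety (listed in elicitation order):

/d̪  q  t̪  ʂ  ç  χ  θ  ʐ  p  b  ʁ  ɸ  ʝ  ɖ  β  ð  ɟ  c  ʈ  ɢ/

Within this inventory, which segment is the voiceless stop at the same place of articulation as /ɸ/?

/ɸ/ is a voiceless bilabial fricative.
The voiceless stop at the same place is a voiceless bilabial stop — in this inventory, /p/.

/p/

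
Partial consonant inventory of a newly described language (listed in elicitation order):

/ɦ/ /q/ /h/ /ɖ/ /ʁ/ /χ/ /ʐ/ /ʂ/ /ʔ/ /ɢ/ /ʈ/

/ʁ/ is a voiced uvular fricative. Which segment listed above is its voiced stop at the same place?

The voiced stop at the same place is a voiced uvular stop — in this inventory, /ɢ/.

/ɢ/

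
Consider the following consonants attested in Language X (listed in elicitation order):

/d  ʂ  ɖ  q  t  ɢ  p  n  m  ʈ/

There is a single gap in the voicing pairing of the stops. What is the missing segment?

/b/

Voiceless: /p/ (bilabial), /t/ (alveolar), /ʈ/ (retroflex), /q/ (uvular).
Voiced: /d/ (alveolar), /ɖ/ (retroflex), /ɢ/ (uvular).
The bilabial row has no voiced member, so the gap is the voiced bilabial stop /b/.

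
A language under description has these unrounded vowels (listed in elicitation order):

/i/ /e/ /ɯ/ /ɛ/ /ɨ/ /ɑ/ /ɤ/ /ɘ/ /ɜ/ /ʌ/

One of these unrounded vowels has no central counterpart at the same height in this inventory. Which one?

High: /i/ ~ /ɨ/ ~ /ɯ/
High-mid: /e/ ~ /ɘ/ ~ /ɤ/
Low-mid: /ɛ/ ~ /ɜ/ ~ /ʌ/
Low: only /ɑ/ (back); no central partner.
So /ɑ/ is the unpaired segment.

/ɑ/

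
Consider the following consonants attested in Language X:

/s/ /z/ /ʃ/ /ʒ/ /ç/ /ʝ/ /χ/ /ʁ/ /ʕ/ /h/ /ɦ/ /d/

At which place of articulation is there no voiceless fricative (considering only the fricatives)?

alveolar: voiceless /s/, voiced /z/.
postalveolar: voiceless /ʃ/, voiced /ʒ/.
palatal: voiceless /ç/, voiced /ʝ/.
uvular: voiceless /χ/, voiced /ʁ/.
pharyngeal: voiceless —, voiced /ʕ/.
glottal: voiceless /h/, voiced /ɦ/.
Every place of articulation has a voiceless member except pharyngeal, where /ħ/ would be expected.

pharyngeal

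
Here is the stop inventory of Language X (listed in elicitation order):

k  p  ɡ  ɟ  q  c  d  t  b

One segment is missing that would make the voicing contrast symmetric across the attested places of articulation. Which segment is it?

/ɢ/

bilabial: voiceless /p/, voiced /b/.
alveolar: voiceless /t/, voiced /d/.
palatal: voiceless /c/, voiced /ɟ/.
velar: voiceless /k/, voiced /ɡ/.
uvular: voiceless /q/, voiced —.
The uvular row has no voiced member, so the gap is the voiced uvular stop /ɢ/.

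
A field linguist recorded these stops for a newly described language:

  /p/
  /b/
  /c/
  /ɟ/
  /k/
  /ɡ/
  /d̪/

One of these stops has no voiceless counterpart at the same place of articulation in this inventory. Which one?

/d̪/

Bilabial: /p/ ~ /b/
Palatal: /c/ ~ /ɟ/
Velar: /k/ ~ /ɡ/
Dental: only /d̪/ (voiced); no voiceless partner.
So /d̪/ is the unpaired segment.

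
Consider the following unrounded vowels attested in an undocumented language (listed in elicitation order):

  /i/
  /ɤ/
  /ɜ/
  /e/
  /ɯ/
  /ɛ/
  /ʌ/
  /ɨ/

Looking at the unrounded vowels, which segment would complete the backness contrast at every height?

/ɘ/

height            front     central   back    
high              i         ɨ         ɯ       
high-mid          e         —         ɤ       
low-mid           ɛ         ɜ         ʌ       
The high-mid row has no central member, so the gap is the high-mid central unrounded vowel /ɘ/.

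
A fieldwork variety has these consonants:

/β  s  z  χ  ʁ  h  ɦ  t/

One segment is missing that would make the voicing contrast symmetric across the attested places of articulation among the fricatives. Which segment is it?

/ɸ/

place of articulation  voiceless  voiced  
bilabial          —         β       
alveolar          s         z       
uvular            χ         ʁ       
glottal           h         ɦ       
The bilabial row has no voiceless member, so the gap is the voiceless bilabial fricative /ɸ/.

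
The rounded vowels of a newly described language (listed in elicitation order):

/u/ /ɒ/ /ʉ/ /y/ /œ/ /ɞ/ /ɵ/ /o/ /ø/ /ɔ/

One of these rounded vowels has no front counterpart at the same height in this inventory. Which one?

/ɒ/

High: /y/ ~ /ʉ/ ~ /u/
High-mid: /ø/ ~ /ɵ/ ~ /o/
Low-mid: /œ/ ~ /ɞ/ ~ /ɔ/
Low: only /ɒ/ (back); no front partner.
So /ɒ/ is the unpaired segment.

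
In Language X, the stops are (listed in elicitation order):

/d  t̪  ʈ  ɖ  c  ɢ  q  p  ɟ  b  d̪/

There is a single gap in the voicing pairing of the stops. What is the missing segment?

place of articulation  voiceless  voiced  
bilabial          p         b       
dental            t̪        d̪      
alveolar          —         d       
retroflex         ʈ         ɖ       
palatal           c         ɟ       
uvular            q         ɢ       
The alveolar row has no voiceless member, so the gap is the voiceless alveolar stop /t/.

/t/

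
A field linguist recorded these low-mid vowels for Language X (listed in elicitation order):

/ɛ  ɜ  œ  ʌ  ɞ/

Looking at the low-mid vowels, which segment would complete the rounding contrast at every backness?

/ɔ/

backness          unrounded  rounded 
front             ɛ         œ       
central           ɜ         ɞ       
back              ʌ         —       
The back row has no rounded member, so the gap is the back rounded vowel /ɔ/.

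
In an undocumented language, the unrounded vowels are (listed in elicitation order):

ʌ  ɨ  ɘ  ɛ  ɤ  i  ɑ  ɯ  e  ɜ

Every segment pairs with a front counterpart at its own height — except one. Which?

High: /i/ ~ /ɨ/ ~ /ɯ/
High-mid: /e/ ~ /ɘ/ ~ /ɤ/
Low-mid: /ɛ/ ~ /ɜ/ ~ /ʌ/
Low: only /ɑ/ (back); no front partner.
So /ɑ/ is the unpaired segment.

/ɑ/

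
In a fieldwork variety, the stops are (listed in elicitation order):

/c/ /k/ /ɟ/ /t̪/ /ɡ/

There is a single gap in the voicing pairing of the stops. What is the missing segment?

/d̪/

dental: voiceless /t̪/, voiced —.
palatal: voiceless /c/, voiced /ɟ/.
velar: voiceless /k/, voiced /ɡ/.
The dental row has no voiced member, so the gap is the voiced dental stop /d̪/.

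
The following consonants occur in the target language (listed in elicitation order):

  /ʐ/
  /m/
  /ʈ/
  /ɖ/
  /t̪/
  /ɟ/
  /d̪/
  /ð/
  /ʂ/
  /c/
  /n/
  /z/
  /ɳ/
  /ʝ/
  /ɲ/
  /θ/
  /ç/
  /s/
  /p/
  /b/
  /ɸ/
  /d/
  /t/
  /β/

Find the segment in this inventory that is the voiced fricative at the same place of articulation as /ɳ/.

/ɳ/ is a retroflex nasal.
The voiced fricative at the same place is a voiced retroflex fricative — in this inventory, /ʐ/.

/ʐ/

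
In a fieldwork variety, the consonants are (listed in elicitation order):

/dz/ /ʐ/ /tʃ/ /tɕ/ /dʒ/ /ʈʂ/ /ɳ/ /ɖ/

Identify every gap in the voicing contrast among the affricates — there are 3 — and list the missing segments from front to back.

Voiceless: /tʃ/ (postalveolar), /ʈʂ/ (retroflex), /tɕ/ (alveolo-palatal).
Voiced: /dz/ (alveolar), /dʒ/ (postalveolar).
Gaps, from front to back: alveolar lacks voiceless (/ts/); retroflex lacks voiced (/ɖʐ/); alveolo-palatal lacks voiced (/dʑ/).

/ts/, /ɖʐ/, /dʑ/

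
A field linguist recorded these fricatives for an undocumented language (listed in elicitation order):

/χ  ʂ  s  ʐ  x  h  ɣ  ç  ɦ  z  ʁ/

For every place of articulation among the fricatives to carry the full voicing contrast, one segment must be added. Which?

alveolar: voiceless /s/, voiced /z/.
retroflex: voiceless /ʂ/, voiced /ʐ/.
palatal: voiceless /ç/, voiced —.
velar: voiceless /x/, voiced /ɣ/.
uvular: voiceless /χ/, voiced /ʁ/.
glottal: voiceless /h/, voiced /ɦ/.
The palatal row has no voiced member, so the gap is the voiced palatal fricative /ʝ/.

/ʝ/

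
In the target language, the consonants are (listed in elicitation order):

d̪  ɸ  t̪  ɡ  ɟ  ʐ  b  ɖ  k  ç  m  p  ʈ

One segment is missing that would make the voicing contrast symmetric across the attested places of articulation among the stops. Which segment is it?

/c/

place of articulation  voiceless  voiced  
bilabial          p         b       
dental            t̪        d̪      
retroflex         ʈ         ɖ       
palatal           —         ɟ       
velar             k         ɡ       
The palatal row has no voiceless member, so the gap is the voiceless palatal stop /c/.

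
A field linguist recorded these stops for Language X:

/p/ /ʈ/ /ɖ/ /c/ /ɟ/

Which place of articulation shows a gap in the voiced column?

bilabial: voiceless /p/, voiced —.
retroflex: voiceless /ʈ/, voiced /ɖ/.
palatal: voiceless /c/, voiced /ɟ/.
Every place of articulation has a voiced member except bilabial, where /b/ would be expected.

bilabial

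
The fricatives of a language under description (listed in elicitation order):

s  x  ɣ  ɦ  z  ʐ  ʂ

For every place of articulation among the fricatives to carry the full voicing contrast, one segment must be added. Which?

Voiceless: /s/ (alveolar), /ʂ/ (retroflex), /x/ (velar).
Voiced: /z/ (alveolar), /ʐ/ (retroflex), /ɣ/ (velar), /ɦ/ (glottal).
The glottal row has no voiceless member, so the gap is the voiceless glottal fricative /h/.

/h/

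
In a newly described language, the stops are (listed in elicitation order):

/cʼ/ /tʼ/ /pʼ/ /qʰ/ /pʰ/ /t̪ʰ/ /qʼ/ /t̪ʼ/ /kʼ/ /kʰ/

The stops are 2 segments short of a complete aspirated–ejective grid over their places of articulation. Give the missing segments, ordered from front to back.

/tʰ/, /cʰ/

Aspirated: /pʰ/ (bilabial), /t̪ʰ/ (dental), /kʰ/ (velar), /qʰ/ (uvular).
Ejective: /pʼ/ (bilabial), /t̪ʼ/ (dental), /tʼ/ (alveolar), /cʼ/ (palatal), /kʼ/ (velar), /qʼ/ (uvular).
Gaps, from front to back: alveolar lacks aspirated (/tʰ/); palatal lacks aspirated (/cʰ/).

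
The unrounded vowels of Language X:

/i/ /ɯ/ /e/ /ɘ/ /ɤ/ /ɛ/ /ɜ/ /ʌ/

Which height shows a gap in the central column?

high: front /i/, central —, back /ɯ/.
high-mid: front /e/, central /ɘ/, back /ɤ/.
low-mid: front /ɛ/, central /ɜ/, back /ʌ/.
Every height has a central member except high, where /ɨ/ would be expected.

high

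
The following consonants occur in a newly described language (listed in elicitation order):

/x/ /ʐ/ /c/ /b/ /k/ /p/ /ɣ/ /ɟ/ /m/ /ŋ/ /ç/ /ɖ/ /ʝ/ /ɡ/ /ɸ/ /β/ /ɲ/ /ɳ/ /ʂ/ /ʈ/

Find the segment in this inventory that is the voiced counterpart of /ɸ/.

/β/

/ɸ/ is a voiceless bilabial fricative.
The voiced counterpart is a voiced bilabial fricative — in this inventory, /β/.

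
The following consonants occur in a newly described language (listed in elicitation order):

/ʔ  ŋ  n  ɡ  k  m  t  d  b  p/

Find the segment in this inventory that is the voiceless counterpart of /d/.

/t/

/d/ is a voiced alveolar stop.
The voiceless counterpart is a voiceless alveolar stop — in this inventory, /t/.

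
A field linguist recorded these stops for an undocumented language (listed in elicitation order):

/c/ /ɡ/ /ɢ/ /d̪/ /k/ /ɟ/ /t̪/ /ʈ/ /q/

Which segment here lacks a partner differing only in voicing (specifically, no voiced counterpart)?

Dental: /t̪/ ~ /d̪/
Palatal: /c/ ~ /ɟ/
Velar: /k/ ~ /ɡ/
Uvular: /q/ ~ /ɢ/
Retroflex: only /ʈ/ (voiceless); no voiced partner.
So /ʈ/ is the unpaired segment.

/ʈ/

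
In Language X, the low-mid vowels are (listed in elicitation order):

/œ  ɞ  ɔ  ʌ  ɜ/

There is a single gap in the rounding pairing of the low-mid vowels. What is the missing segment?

Unrounded: /ɜ/ (central), /ʌ/ (back).
Rounded: /œ/ (front), /ɞ/ (central), /ɔ/ (back).
The front row has no unrounded member, so the gap is the front unrounded vowel /ɛ/.

/ɛ/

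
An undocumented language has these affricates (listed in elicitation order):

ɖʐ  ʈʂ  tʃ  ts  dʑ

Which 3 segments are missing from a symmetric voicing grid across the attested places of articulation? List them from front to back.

/dz/, /dʒ/, /tɕ/

alveolar: voiceless /ts/, voiced —.
postalveolar: voiceless /tʃ/, voiced —.
retroflex: voiceless /ʈʂ/, voiced /ɖʐ/.
alveolo-palatal: voiceless —, voiced /dʑ/.
Gaps, from front to back: alveolar lacks voiced (/dz/); postalveolar lacks voiced (/dʒ/); alveolo-palatal lacks voiceless (/tɕ/).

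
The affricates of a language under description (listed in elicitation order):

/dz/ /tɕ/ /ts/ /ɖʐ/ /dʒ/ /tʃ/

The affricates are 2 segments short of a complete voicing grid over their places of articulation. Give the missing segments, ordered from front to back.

place of articulation  voiceless  voiced  
alveolar          ts        dz      
postalveolar      tʃ        dʒ      
retroflex         —         ɖʐ      
alveolo-palatal   tɕ        —       
Gaps, from front to back: retroflex lacks voiceless (/ʈʂ/); alveolo-palatal lacks voiced (/dʑ/).

/ʈʂ/, /dʑ/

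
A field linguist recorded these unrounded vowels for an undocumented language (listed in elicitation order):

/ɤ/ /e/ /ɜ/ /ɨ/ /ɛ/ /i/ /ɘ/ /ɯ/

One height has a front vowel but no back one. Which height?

high: front /i/, central /ɨ/, back /ɯ/.
high-mid: front /e/, central /ɘ/, back /ɤ/.
low-mid: front /ɛ/, central /ɜ/, back —.
Every height has a back member except low-mid, where /ʌ/ would be expected.

low-mid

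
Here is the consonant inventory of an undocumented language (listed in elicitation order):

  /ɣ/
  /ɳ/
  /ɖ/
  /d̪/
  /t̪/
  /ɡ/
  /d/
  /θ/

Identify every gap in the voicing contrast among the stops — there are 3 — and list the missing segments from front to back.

place of articulation  voiceless  voiced  
dental            t̪        d̪      
alveolar          —         d       
retroflex         —         ɖ       
velar             —         ɡ       
Gaps, from front to back: alveolar lacks voiceless (/t/); retroflex lacks voiceless (/ʈ/); velar lacks voiceless (/k/).

/t/, /ʈ/, /k/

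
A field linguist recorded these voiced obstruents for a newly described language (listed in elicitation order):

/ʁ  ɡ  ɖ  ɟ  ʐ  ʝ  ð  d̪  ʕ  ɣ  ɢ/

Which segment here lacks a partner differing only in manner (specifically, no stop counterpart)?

/ʕ/

Dental: /d̪/ ~ /ð/
Retroflex: /ɖ/ ~ /ʐ/
Palatal: /ɟ/ ~ /ʝ/
Velar: /ɡ/ ~ /ɣ/
Uvular: /ɢ/ ~ /ʁ/
Pharyngeal: only /ʕ/ (fricative); no stop partner.
So /ʕ/ is the unpaired segment.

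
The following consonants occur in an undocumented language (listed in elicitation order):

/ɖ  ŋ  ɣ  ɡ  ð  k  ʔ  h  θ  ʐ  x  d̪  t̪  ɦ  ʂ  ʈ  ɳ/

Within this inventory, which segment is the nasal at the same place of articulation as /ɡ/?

/ɡ/ is a voiced velar stop.
The nasal at the same place is a velar nasal — in this inventory, /ŋ/.

/ŋ/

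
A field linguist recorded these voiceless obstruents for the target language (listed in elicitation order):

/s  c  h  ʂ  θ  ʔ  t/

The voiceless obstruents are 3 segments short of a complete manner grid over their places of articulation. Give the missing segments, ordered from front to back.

dental: stop —, fricative /θ/.
alveolar: stop /t/, fricative /s/.
retroflex: stop —, fricative /ʂ/.
palatal: stop /c/, fricative —.
glottal: stop /ʔ/, fricative /h/.
Gaps, from front to back: dental lacks stop (/t̪/); retroflex lacks stop (/ʈ/); palatal lacks fricative (/ç/).

/t̪/, /ʈ/, /ç/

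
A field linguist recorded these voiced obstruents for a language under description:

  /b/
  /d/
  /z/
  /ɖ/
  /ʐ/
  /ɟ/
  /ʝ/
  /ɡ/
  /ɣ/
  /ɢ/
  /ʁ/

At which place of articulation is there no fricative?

bilabial

Stop: /b/ (bilabial), /d/ (alveolar), /ɖ/ (retroflex), /ɟ/ (palatal), /ɡ/ (velar), /ɢ/ (uvular).
Fricative: /z/ (alveolar), /ʐ/ (retroflex), /ʝ/ (palatal), /ɣ/ (velar), /ʁ/ (uvular).
Every place of articulation has a fricative member except bilabial, where /β/ would be expected.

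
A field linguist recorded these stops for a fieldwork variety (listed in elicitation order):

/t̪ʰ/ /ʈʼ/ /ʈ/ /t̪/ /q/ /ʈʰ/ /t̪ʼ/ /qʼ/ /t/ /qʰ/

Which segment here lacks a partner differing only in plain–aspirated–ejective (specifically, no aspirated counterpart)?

Dental: /t̪/ ~ /t̪ʰ/ ~ /t̪ʼ/
Retroflex: /ʈ/ ~ /ʈʰ/ ~ /ʈʼ/
Uvular: /q/ ~ /qʰ/ ~ /qʼ/
Alveolar: only /t/ (plain); no aspirated partner.
So /t/ is the unpaired segment.

/t/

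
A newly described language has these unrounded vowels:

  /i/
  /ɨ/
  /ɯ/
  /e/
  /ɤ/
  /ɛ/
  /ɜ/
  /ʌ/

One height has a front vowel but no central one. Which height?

high-mid

high: front /i/, central /ɨ/, back /ɯ/.
high-mid: front /e/, central —, back /ɤ/.
low-mid: front /ɛ/, central /ɜ/, back /ʌ/.
Every height has a central member except high-mid, where /ɘ/ would be expected.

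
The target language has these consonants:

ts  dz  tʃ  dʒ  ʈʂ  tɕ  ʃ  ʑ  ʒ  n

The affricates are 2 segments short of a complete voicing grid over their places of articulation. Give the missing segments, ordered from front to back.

/ɖʐ/, /dʑ/

Voiceless: /ts/ (alveolar), /tʃ/ (postalveolar), /ʈʂ/ (retroflex), /tɕ/ (alveolo-palatal).
Voiced: /dz/ (alveolar), /dʒ/ (postalveolar).
Gaps, from front to back: retroflex lacks voiced (/ɖʐ/); alveolo-palatal lacks voiced (/dʑ/).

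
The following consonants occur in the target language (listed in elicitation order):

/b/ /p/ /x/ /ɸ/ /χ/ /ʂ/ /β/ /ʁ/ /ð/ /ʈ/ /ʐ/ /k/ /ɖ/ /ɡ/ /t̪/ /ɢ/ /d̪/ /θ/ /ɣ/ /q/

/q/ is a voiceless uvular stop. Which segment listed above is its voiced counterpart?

/ɢ/

The voiced counterpart is a voiced uvular stop — in this inventory, /ɢ/.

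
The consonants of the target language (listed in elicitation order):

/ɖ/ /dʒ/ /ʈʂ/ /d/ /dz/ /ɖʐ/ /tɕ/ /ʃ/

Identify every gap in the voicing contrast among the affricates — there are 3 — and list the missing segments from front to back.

alveolar: voiceless —, voiced /dz/.
postalveolar: voiceless —, voiced /dʒ/.
retroflex: voiceless /ʈʂ/, voiced /ɖʐ/.
alveolo-palatal: voiceless /tɕ/, voiced —.
Gaps, from front to back: alveolar lacks voiceless (/ts/); postalveolar lacks voiceless (/tʃ/); alveolo-palatal lacks voiced (/dʑ/).

/ts/, /tʃ/, /dʑ/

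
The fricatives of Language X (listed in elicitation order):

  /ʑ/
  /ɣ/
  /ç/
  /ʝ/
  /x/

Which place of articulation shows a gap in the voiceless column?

alveolo-palatal: voiceless —, voiced /ʑ/.
palatal: voiceless /ç/, voiced /ʝ/.
velar: voiceless /x/, voiced /ɣ/.
Every place of articulation has a voiceless member except alveolo-palatal, where /ɕ/ would be expected.

alveolo-palatal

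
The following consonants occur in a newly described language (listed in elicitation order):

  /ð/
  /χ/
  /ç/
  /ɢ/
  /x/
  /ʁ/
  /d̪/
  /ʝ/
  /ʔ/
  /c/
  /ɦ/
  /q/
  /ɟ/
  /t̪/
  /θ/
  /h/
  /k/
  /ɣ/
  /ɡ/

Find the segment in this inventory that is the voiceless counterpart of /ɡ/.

/k/

/ɡ/ is a voiced velar stop.
The voiceless counterpart is a voiceless velar stop — in this inventory, /k/.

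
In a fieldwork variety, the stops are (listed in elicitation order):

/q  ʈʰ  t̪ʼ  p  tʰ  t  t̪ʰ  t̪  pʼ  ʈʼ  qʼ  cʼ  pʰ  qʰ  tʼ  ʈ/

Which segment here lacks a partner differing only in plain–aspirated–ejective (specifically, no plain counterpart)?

Bilabial: /p/ ~ /pʰ/ ~ /pʼ/
Dental: /t̪/ ~ /t̪ʰ/ ~ /t̪ʼ/
Alveolar: /t/ ~ /tʰ/ ~ /tʼ/
Retroflex: /ʈ/ ~ /ʈʰ/ ~ /ʈʼ/
Uvular: /q/ ~ /qʰ/ ~ /qʼ/
Palatal: only /cʼ/ (ejective); no plain partner.
So /cʼ/ is the unpaired segment.

/cʼ/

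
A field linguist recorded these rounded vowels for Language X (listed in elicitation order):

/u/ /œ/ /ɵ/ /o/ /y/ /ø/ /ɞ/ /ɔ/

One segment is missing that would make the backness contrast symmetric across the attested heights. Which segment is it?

/ʉ/

Front: /y/ (high), /ø/ (high-mid), /œ/ (low-mid).
Central: /ɵ/ (high-mid), /ɞ/ (low-mid).
Back: /u/ (high), /o/ (high-mid), /ɔ/ (low-mid).
The high row has no central member, so the gap is the high central rounded vowel /ʉ/.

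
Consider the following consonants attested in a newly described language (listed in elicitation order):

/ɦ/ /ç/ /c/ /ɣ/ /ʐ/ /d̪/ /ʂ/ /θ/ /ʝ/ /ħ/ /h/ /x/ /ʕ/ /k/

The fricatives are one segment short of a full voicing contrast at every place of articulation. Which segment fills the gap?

place of articulation  voiceless  voiced  
dental            θ         —       
retroflex         ʂ         ʐ       
palatal           ç         ʝ       
velar             x         ɣ       
pharyngeal        ħ         ʕ       
glottal           h         ɦ       
The dental row has no voiced member, so the gap is the voiced dental fricative /ð/.

/ð/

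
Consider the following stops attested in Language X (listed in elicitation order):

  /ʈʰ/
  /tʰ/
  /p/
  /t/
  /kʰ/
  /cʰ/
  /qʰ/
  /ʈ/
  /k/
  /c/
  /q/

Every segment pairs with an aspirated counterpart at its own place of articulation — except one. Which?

Alveolar: /t/ ~ /tʰ/
Retroflex: /ʈ/ ~ /ʈʰ/
Palatal: /c/ ~ /cʰ/
Velar: /k/ ~ /kʰ/
Uvular: /q/ ~ /qʰ/
Bilabial: only /p/ (plain); no aspirated partner.
So /p/ is the unpaired segment.

/p/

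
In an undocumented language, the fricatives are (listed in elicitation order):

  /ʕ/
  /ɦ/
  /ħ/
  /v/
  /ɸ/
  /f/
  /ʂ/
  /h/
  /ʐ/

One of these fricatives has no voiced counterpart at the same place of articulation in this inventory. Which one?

/ɸ/

Labiodental: /f/ ~ /v/
Retroflex: /ʂ/ ~ /ʐ/
Pharyngeal: /ħ/ ~ /ʕ/
Glottal: /h/ ~ /ɦ/
Bilabial: only /ɸ/ (voiceless); no voiced partner.
So /ɸ/ is the unpaired segment.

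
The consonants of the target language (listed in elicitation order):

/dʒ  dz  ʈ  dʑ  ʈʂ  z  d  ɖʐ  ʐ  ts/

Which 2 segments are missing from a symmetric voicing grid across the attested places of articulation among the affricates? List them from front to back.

/tʃ/, /tɕ/

Voiceless: /ts/ (alveolar), /ʈʂ/ (retroflex).
Voiced: /dz/ (alveolar), /dʒ/ (postalveolar), /ɖʐ/ (retroflex), /dʑ/ (alveolo-palatal).
Gaps, from front to back: postalveolar lacks voiceless (/tʃ/); alveolo-palatal lacks voiceless (/tɕ/).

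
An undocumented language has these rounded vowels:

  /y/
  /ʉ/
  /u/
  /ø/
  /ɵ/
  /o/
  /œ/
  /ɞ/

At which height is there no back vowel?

low-mid

height            front     central   back    
high              y         ʉ         u       
high-mid          ø         ɵ         o       
low-mid           œ         ɞ         —       
Every height has a back member except low-mid, where /ɔ/ would be expected.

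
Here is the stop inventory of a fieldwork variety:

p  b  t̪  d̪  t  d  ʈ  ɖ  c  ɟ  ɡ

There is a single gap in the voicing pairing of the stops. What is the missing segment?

bilabial: voiceless /p/, voiced /b/.
dental: voiceless /t̪/, voiced /d̪/.
alveolar: voiceless /t/, voiced /d/.
retroflex: voiceless /ʈ/, voiced /ɖ/.
palatal: voiceless /c/, voiced /ɟ/.
velar: voiceless —, voiced /ɡ/.
The velar row has no voiceless member, so the gap is the voiceless velar stop /k/.

/k/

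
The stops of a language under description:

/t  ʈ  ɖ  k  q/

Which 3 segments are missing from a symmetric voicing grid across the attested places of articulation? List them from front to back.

/d/, /ɡ/, /ɢ/

place of articulation  voiceless  voiced  
alveolar          t         —       
retroflex         ʈ         ɖ       
velar             k         —       
uvular            q         —       
Gaps, from front to back: alveolar lacks voiced (/d/); velar lacks voiced (/ɡ/); uvular lacks voiced (/ɢ/).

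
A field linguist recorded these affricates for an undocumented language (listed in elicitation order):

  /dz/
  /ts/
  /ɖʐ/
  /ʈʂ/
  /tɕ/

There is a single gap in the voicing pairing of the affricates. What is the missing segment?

alveolar: voiceless /ts/, voiced /dz/.
retroflex: voiceless /ʈʂ/, voiced /ɖʐ/.
alveolo-palatal: voiceless /tɕ/, voiced —.
The alveolo-palatal row has no voiced member, so the gap is the voiced alveolo-palatal affricate /dʑ/.

/dʑ/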